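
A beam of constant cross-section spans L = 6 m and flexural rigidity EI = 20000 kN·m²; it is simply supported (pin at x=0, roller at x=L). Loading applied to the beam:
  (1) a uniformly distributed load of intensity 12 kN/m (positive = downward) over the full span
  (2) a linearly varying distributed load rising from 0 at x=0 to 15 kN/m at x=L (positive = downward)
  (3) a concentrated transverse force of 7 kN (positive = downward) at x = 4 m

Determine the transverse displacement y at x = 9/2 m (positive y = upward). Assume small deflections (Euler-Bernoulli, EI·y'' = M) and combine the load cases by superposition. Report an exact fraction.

Load 1 — uniform load w=12 kN/m over full span:
  y_1 = -wx(L³-2Lx²+x³)/(24EI) = -12·(9/2)·(6³-2·6·(9/2)²+(9/2)³)/(24·20000) = -4617/640000 m
Load 2 — triangular load w₀=15 kN/m (0→w₀ over full span):
  y_2 = -w₀x(7L⁴-10L²x²+3x⁴)/(360LEI) = -15·(9/2)·(7·6⁴-10·6²·(9/2)²+3·(9/2)⁴)/(360·6·20000) = -9639/2048000 m
Load 3 — point force P=7 kN at a=4 m (b=L-a=2):
  y_3 = -Pa(L-x)(2Lx-a²-x²)/(6LEI)  [x>a] = -7·4·(6-(9/2))·(2·6·(9/2)-4²-(9/2)²)/(6·6·20000) = -497/480000 m
Superposition: y = Σ y_i = -398009/30720000 m ≈ -0.012956 m

y(9/2) = -398009/30720000 m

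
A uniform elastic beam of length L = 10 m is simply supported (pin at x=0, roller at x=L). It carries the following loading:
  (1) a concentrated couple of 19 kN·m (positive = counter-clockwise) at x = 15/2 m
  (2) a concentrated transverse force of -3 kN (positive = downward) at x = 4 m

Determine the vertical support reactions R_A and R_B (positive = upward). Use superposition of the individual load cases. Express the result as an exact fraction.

R_A = 1/10 kN, R_B = -31/10 kN

Load 1 — applied couple M₀=19 kN·m at a=15/2 m (b=L-a=5/2):
  R_A = M₀/L = 19/10 kN
  R_B = -M₀/L = -19/10 kN
Load 2 — point force P=-3 kN at a=4 m (b=L-a=6):
  R_A = Pb/L = (-3)·6/10 = -9/5 kN
  R_B = Pa/L = (-3)·4/10 = -6/5 kN
Superposition: R_A = 1/10 kN, R_B = -31/10 kN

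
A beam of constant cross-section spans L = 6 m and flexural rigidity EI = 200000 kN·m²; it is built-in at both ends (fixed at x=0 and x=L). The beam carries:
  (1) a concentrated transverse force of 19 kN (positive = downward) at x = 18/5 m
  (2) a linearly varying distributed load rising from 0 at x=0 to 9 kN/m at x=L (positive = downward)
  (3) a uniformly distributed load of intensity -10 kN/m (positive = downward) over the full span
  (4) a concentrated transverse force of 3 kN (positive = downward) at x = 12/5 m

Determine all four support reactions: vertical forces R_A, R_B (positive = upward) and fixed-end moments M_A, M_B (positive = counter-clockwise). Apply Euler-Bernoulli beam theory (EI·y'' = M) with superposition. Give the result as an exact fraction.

R_A = -3317/250 kN, M_A = -708/125 kN·m, R_B = 567/250 kN, M_B = -543/125 kN·m

Load 1 — point force P=19 kN at a=18/5 m (b=L-a=12/5):
  R_A = Pb²(3a+b)/L³ = 19·(12/5)²·(3·(18/5)+(12/5))/6³ = 836/125 kN
  M_A = Pab²/L² = 19·(18/5)·(12/5)²/6² = 1368/125 kN·m
  R_B = Pa²(a+3b)/L³ = 19·(18/5)²·((18/5)+3·(12/5))/6³ = 1539/125 kN
  M_B = -Pa²b/L² = -19·(18/5)²·(12/5)/6² = -2052/125 kN·m
Load 2 — triangular load w₀=9 kN/m (0→w₀ over full span):
  R_A = 3w₀L/20 = 3·9·6/20 = 81/10 kN
  M_A = w₀L²/30 = 9·6²/30 = 54/5 kN·m
  R_B = 7w₀L/20 = 7·9·6/20 = 189/10 kN
  M_B = -w₀L²/20 = -9·6²/20 = -81/5 kN·m
Load 3 — uniform load w=-10 kN/m over full span:
  R_A = wL/2 = (-10)·6/2 = -30 kN
  M_A = wL²/12 = (-10)·6²/12 = -30 kN·m
  R_B = wL/2 = (-10)·6/2 = -30 kN
  M_B = -wL²/12 = -(-10)·6²/12 = 30 kN·m
Load 4 — point force P=3 kN at a=12/5 m (b=L-a=18/5):
  R_A = Pb²(3a+b)/L³ = 3·(18/5)²·(3·(12/5)+(18/5))/6³ = 243/125 kN
  M_A = Pab²/L² = 3·(12/5)·(18/5)²/6² = 324/125 kN·m
  R_B = Pa²(a+3b)/L³ = 3·(12/5)²·((12/5)+3·(18/5))/6³ = 132/125 kN
  M_B = -Pa²b/L² = -3·(12/5)²·(18/5)/6² = -216/125 kN·m
Superposition: R_A = -3317/250 kN, M_A = -708/125 kN·m, R_B = 567/250 kN, M_B = -543/125 kN·m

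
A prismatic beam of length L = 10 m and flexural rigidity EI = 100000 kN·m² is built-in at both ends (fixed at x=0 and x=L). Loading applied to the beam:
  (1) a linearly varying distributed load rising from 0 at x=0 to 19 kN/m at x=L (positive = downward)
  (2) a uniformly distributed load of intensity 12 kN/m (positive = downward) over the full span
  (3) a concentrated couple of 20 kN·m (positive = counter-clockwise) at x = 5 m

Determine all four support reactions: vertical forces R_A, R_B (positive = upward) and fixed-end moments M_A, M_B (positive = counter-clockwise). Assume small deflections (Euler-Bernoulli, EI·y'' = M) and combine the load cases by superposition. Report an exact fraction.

Load 1 — triangular load w₀=19 kN/m (0→w₀ over full span):
  R_A = 3w₀L/20 = 3·19·10/20 = 57/2 kN
  M_A = w₀L²/30 = 19·10²/30 = 190/3 kN·m
  R_B = 7w₀L/20 = 7·19·10/20 = 133/2 kN
  M_B = -w₀L²/20 = -19·10²/20 = -95 kN·m
Load 2 — uniform load w=12 kN/m over full span:
  R_A = wL/2 = 12·10/2 = 60 kN
  M_A = wL²/12 = 12·10²/12 = 100 kN·m
  R_B = wL/2 = 12·10/2 = 60 kN
  M_B = -wL²/12 = -12·10²/12 = -100 kN·m
Load 3 — applied couple M₀=20 kN·m at a=5 m (b=L-a=5):
  R_A = 6M₀ab/L³ = 6·20·5·5/10³ = 3 kN
  M_A = M₀b(2a-b)/L² = 20·5·(2·5-5)/10² = 5 kN·m
  R_B = -6M₀ab/L³ = -6·20·5·5/10³ = -3 kN
  M_B = M₀a(2b-a)/L² = 20·5·(2·5-5)/10² = 5 kN·m
Superposition: R_A = 183/2 kN, M_A = 505/3 kN·m, R_B = 247/2 kN, M_B = -190 kN·m

R_A = 183/2 kN, M_A = 505/3 kN·m, R_B = 247/2 kN, M_B = -190 kN·m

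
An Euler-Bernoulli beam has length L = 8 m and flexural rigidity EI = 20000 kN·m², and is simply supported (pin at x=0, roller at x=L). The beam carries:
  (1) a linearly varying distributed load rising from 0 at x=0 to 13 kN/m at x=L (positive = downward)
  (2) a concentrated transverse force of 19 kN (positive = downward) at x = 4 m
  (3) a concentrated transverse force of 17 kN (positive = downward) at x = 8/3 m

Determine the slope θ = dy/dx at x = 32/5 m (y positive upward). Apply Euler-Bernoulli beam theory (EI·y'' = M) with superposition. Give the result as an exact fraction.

θ(32/5) = 2813279/253125000 rad

Load 1 — triangular load w₀=13 kN/m (0→w₀ over full span):
  θ_1 = -w₀(7L⁴-30L²x²+15x⁴)/(360LEI) = -13·(7·8⁴-30·8²·(32/5)²+15·(32/5)⁴)/(360·8·20000) = 19682/3515625 rad
Load 2 — point force P=19 kN at a=4 m (b=L-a=4):
  θ_2 = -Pa(2L²-6Lx+3x²+a²)/(6LEI)  [x>a] = -19·4·(2·8²-6·8·(32/5)+3·(32/5)²+4²)/(6·8·20000) = 399/125000 rad
Load 3 — point force P=17 kN at a=8/3 m (b=L-a=16/3):
  θ_3 = -Pa(2L²-6Lx+3x²+a²)/(6LEI)  [x>a] = -17·(8/3)·(2·8²-6·8·(32/5)+3·(32/5)²+(8/3)²)/(6·8·20000) = 2941/1265625 rad
Superposition: θ = Σ θ_i = 2813279/253125000 rad ≈ 0.011114 rad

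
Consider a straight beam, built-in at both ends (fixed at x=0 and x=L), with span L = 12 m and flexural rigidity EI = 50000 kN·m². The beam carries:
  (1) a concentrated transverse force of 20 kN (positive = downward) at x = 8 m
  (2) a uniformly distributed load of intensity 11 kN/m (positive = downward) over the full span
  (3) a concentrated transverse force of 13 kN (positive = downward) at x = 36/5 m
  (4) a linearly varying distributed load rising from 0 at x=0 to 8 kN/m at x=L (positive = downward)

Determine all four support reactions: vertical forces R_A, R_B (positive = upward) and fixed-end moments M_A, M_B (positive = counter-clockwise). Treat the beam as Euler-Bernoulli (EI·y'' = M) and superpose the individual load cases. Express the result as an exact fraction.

Load 1 — point force P=20 kN at a=8 m (b=L-a=4):
  R_A = Pb²(3a+b)/L³ = 20·4²·(3·8+4)/12³ = 140/27 kN
  M_A = Pab²/L² = 20·8·4²/12² = 160/9 kN·m
  R_B = Pa²(a+3b)/L³ = 20·8²·(8+3·4)/12³ = 400/27 kN
  M_B = -Pa²b/L² = -20·8²·4/12² = -320/9 kN·m
Load 2 — uniform load w=11 kN/m over full span:
  R_A = wL/2 = 11·12/2 = 66 kN
  M_A = wL²/12 = 11·12²/12 = 132 kN·m
  R_B = wL/2 = 11·12/2 = 66 kN
  M_B = -wL²/12 = -11·12²/12 = -132 kN·m
Load 3 — point force P=13 kN at a=36/5 m (b=L-a=24/5):
  R_A = Pb²(3a+b)/L³ = 13·(24/5)²·(3·(36/5)+(24/5))/12³ = 572/125 kN
  M_A = Pab²/L² = 13·(36/5)·(24/5)²/12² = 1872/125 kN·m
  R_B = Pa²(a+3b)/L³ = 13·(36/5)²·((36/5)+3·(24/5))/12³ = 1053/125 kN
  M_B = -Pa²b/L² = -13·(36/5)²·(24/5)/12² = -2808/125 kN·m
Load 4 — triangular load w₀=8 kN/m (0→w₀ over full span):
  R_A = 3w₀L/20 = 3·8·12/20 = 72/5 kN
  M_A = w₀L²/30 = 8·12²/30 = 192/5 kN·m
  R_B = 7w₀L/20 = 7·8·12/20 = 168/5 kN
  M_B = -w₀L²/20 = -8·12²/20 = -288/5 kN·m
Superposition: R_A = 304294/3375 kN, M_A = 228548/1125 kN·m, R_B = 414581/3375 kN, M_B = -278572/1125 kN·m

R_A = 304294/3375 kN, M_A = 228548/1125 kN·m, R_B = 414581/3375 kN, M_B = -278572/1125 kN·m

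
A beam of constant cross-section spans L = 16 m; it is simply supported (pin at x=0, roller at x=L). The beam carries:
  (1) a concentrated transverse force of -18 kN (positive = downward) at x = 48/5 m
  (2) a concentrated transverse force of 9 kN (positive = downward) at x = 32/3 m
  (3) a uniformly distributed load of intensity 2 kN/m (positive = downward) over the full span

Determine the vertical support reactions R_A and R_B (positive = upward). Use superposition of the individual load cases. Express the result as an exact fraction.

Load 1 — point force P=-18 kN at a=48/5 m (b=L-a=32/5):
  R_A = Pb/L = (-18)·(32/5)/16 = -36/5 kN
  R_B = Pa/L = (-18)·(48/5)/16 = -54/5 kN
Load 2 — point force P=9 kN at a=32/3 m (b=L-a=16/3):
  R_A = Pb/L = 9·(16/3)/16 = 3 kN
  R_B = Pa/L = 9·(32/3)/16 = 6 kN
Load 3 — uniform load w=2 kN/m over full span:
  R_A = wL/2 = 2·16/2 = 16 kN
  R_B = wL/2 = 2·16/2 = 16 kN
Superposition: R_A = 59/5 kN, R_B = 56/5 kN

R_A = 59/5 kN, R_B = 56/5 kN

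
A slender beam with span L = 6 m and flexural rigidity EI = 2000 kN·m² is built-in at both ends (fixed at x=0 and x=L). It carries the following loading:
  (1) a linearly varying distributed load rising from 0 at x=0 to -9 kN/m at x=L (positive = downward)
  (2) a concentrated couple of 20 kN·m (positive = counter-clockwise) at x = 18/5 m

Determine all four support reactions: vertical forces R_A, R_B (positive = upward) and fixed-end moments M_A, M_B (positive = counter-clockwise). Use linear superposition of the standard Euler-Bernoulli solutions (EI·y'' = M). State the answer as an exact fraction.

R_A = -33/10 kN, M_A = -22/5 kN·m, R_B = -237/10 kN, M_B = 93/5 kN·m

Load 1 — triangular load w₀=-9 kN/m (0→w₀ over full span):
  R_A = 3w₀L/20 = 3·(-9)·6/20 = -81/10 kN
  M_A = w₀L²/30 = (-9)·6²/30 = -54/5 kN·m
  R_B = 7w₀L/20 = 7·(-9)·6/20 = -189/10 kN
  M_B = -w₀L²/20 = -(-9)·6²/20 = 81/5 kN·m
Load 2 — applied couple M₀=20 kN·m at a=18/5 m (b=L-a=12/5):
  R_A = 6M₀ab/L³ = 6·20·(18/5)·(12/5)/6³ = 24/5 kN
  M_A = M₀b(2a-b)/L² = 20·(12/5)·(2·(18/5)-(12/5))/6² = 32/5 kN·m
  R_B = -6M₀ab/L³ = -6·20·(18/5)·(12/5)/6³ = -24/5 kN
  M_B = M₀a(2b-a)/L² = 20·(18/5)·(2·(12/5)-(18/5))/6² = 12/5 kN·m
Superposition: R_A = -33/10 kN, M_A = -22/5 kN·m, R_B = -237/10 kN, M_B = 93/5 kN·m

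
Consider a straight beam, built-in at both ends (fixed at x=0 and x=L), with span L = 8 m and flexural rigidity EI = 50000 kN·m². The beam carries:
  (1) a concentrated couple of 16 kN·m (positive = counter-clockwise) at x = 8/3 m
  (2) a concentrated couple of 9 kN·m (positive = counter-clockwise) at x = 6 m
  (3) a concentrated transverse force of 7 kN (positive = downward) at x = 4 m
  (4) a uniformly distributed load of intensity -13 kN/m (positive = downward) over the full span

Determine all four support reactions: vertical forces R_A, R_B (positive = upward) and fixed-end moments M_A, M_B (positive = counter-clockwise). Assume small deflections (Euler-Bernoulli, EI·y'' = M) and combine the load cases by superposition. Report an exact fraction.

Load 1 — applied couple M₀=16 kN·m at a=8/3 m (b=L-a=16/3):
  R_A = 6M₀ab/L³ = 6·16·(8/3)·(16/3)/8³ = 8/3 kN
  M_A = M₀b(2a-b)/L² = 16·(16/3)·(2·(8/3)-(16/3))/8² = 0 kN·m
  R_B = -6M₀ab/L³ = -6·16·(8/3)·(16/3)/8³ = -8/3 kN
  M_B = M₀a(2b-a)/L² = 16·(8/3)·(2·(16/3)-(8/3))/8² = 16/3 kN·m
Load 2 — applied couple M₀=9 kN·m at a=6 m (b=L-a=2):
  R_A = 6M₀ab/L³ = 6·9·6·2/8³ = 81/64 kN
  M_A = M₀b(2a-b)/L² = 9·2·(2·6-2)/8² = 45/16 kN·m
  R_B = -6M₀ab/L³ = -6·9·6·2/8³ = -81/64 kN
  M_B = M₀a(2b-a)/L² = 9·6·(2·2-6)/8² = -27/16 kN·m
Load 3 — point force P=7 kN at a=4 m (b=L-a=4):
  R_A = Pb²(3a+b)/L³ = 7·4²·(3·4+4)/8³ = 7/2 kN
  M_A = Pab²/L² = 7·4·4²/8² = 7 kN·m
  R_B = Pa²(a+3b)/L³ = 7·4²·(4+3·4)/8³ = 7/2 kN
  M_B = -Pa²b/L² = -7·4²·4/8² = -7 kN·m
Load 4 — uniform load w=-13 kN/m over full span:
  R_A = wL/2 = (-13)·8/2 = -52 kN
  M_A = wL²/12 = (-13)·8²/12 = -208/3 kN·m
  R_B = wL/2 = (-13)·8/2 = -52 kN
  M_B = -wL²/12 = -(-13)·8²/12 = 208/3 kN·m
Superposition: R_A = -8557/192 kN, M_A = -2857/48 kN·m, R_B = -10067/192 kN, M_B = 3167/48 kN·m

R_A = -8557/192 kN, M_A = -2857/48 kN·m, R_B = -10067/192 kN, M_B = 3167/48 kN·m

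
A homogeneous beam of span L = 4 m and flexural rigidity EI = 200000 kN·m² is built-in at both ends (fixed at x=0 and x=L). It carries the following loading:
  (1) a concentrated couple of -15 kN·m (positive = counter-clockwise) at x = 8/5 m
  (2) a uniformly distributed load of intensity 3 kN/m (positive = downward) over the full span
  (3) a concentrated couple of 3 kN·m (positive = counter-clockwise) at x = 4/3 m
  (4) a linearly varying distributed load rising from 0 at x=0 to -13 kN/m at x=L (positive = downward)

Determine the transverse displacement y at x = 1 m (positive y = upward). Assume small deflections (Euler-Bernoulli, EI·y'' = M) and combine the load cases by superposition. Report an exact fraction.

Load 1 — applied couple M₀=-15 kN·m at a=8/5 m (b=L-a=12/5):
  y_1 = (R_Ax³/6 - M_Ax²/2)/EI  [x≤a] with R_A=-27/5, M_A=-9/5 = ((-27/5)·1³/6 - (-9/5)·1²/2)/200000 = 0 m
Load 2 — uniform load w=3 kN/m over full span:
  y_2 = -wx²(L-x)²/(24EI) = -3·1²·(4-1)²/(24·200000) = -9/1600000 m
Load 3 — applied couple M₀=3 kN·m at a=4/3 m (b=L-a=8/3):
  y_3 = (R_Ax³/6 - M_Ax²/2)/EI  [x≤a] with R_A=1, M_A=0 = (1·1³/6 - 0·1²/2)/200000 = 1/1200000 m
Load 4 — triangular load w₀=-13 kN/m (0→w₀ over full span):
  y_4 = -w₀x²(L-x)²(x+2L)/(120LEI) = -(-13)·1²·(4-1)²·(1+2·4)/(120·4·200000) = 351/32000000 m
Superposition: y = Σ y_i = 593/96000000 m ≈ 0.000006 m

y(1) = 593/96000000 m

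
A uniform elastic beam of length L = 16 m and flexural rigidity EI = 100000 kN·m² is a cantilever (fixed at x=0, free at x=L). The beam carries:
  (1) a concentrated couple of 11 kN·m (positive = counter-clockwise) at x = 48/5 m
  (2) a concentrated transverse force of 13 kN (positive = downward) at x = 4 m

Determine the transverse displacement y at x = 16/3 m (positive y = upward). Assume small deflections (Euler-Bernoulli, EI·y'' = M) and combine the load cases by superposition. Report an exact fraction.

Load 1 — applied couple M₀=11 kN·m at a=48/5 m (b=L-a=32/5):
  y_1 = M₀x²/(2EI)  [x≤a] = 11·(16/3)²/(2·100000) = 44/28125 m
Load 2 — point force P=13 kN at a=4 m (b=L-a=12):
  y_2 = -Pa²(3x-a)/(6EI)  [x>a] = -13·4²·(3·(16/3)-4)/(6·100000) = -13/3125 m
Superposition: y = Σ y_i = -73/28125 m ≈ -0.002596 m

y(16/3) = -73/28125 m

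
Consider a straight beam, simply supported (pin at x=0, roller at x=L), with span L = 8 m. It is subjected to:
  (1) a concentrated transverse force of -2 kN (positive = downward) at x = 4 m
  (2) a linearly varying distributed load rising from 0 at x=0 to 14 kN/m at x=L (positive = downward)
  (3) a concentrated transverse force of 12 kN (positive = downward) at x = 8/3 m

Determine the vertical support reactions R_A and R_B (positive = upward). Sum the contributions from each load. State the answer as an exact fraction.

R_A = 77/3 kN, R_B = 121/3 kN

Load 1 — point force P=-2 kN at a=4 m (b=L-a=4):
  R_A = Pb/L = (-2)·4/8 = -1 kN
  R_B = Pa/L = (-2)·4/8 = -1 kN
Load 2 — triangular load w₀=14 kN/m (0→w₀ over full span):
  R_A = w₀L/6 = 14·8/6 = 56/3 kN
  R_B = w₀L/3 = 14·8/3 = 112/3 kN
Load 3 — point force P=12 kN at a=8/3 m (b=L-a=16/3):
  R_A = Pb/L = 12·(16/3)/8 = 8 kN
  R_B = Pa/L = 12·(8/3)/8 = 4 kN
Superposition: R_A = 77/3 kN, R_B = 121/3 kN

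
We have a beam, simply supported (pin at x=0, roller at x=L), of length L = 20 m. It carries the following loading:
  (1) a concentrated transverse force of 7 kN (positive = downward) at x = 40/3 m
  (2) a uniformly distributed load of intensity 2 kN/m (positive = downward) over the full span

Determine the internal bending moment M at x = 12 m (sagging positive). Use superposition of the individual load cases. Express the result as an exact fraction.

Load 1 — point force P=7 kN at a=40/3 m (b=L-a=20/3):
  M_1 = Pbx/L  [x≤a] = 7·(20/3)·12/20 = 28 kN·m
Load 2 — uniform load w=2 kN/m over full span:
  M_2 = wx(L-x)/2 = 2·12·(20-12)/2 = 96 kN·m
Superposition: M = Σ M_i = 124 kN·m ≈ 124.000000 kN·m

M(12) = 124 kN·m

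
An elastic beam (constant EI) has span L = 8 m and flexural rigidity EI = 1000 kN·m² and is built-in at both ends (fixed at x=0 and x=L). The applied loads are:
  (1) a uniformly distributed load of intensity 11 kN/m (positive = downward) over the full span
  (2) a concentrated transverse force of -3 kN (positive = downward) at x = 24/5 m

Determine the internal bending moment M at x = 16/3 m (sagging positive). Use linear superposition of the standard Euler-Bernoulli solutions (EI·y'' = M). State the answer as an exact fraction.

M(16/3) = 20056/1125 kN·m

Load 1 — uniform load w=11 kN/m over full span:
  M_1 = wLx/2 - wL²/12 - wx²/2 = 11·8·(16/3)/2 - 11·8²/12 - 11·(16/3)²/2 = 176/9 kN·m
Load 2 — point force P=-3 kN at a=24/5 m (b=L-a=16/5):
  M_2 = Pa²(a+3b)(L-x)/L³ - Pa²b/L²  [x>a] = (-3)·(24/5)²·((24/5)+3·(16/5))·(8-(16/3))/8³ - (-3)·(24/5)²·(16/5)/8² = -216/125 kN·m
Superposition: M = Σ M_i = 20056/1125 kN·m ≈ 17.827556 kN·m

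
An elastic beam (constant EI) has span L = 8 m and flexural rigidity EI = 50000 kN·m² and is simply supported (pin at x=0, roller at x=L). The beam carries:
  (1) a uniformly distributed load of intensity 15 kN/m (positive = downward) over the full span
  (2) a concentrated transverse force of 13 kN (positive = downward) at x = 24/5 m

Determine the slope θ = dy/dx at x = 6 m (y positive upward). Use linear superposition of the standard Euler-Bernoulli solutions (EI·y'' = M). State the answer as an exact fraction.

Load 1 — uniform load w=15 kN/m over full span:
  θ_1 = -w(L³-6Lx²+4x³)/(24EI) = -15·(8³-6·8·6²+4·6³)/(24·50000) = 11/2500 rad
Load 2 — point force P=13 kN at a=24/5 m (b=L-a=16/5):
  θ_2 = -Pa(2L²-6Lx+3x²+a²)/(6LEI)  [x>a] = -13·(24/5)·(2·8²-6·8·6+3·6²+(24/5)²)/(6·8·50000) = 2353/3125000 rad
Superposition: θ = Σ θ_i = 16103/3125000 rad ≈ 0.005153 rad

θ(6) = 16103/3125000 rad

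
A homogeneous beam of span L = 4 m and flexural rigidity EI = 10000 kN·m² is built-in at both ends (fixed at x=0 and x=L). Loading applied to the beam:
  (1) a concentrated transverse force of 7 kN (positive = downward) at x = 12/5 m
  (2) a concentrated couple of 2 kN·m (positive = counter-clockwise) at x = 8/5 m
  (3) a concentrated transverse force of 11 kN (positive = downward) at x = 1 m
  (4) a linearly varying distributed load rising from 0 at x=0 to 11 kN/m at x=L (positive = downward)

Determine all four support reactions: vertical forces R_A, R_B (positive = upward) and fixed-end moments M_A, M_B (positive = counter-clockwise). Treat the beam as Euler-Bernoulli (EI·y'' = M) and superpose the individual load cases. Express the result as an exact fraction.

Load 1 — point force P=7 kN at a=12/5 m (b=L-a=8/5):
  R_A = Pb²(3a+b)/L³ = 7·(8/5)²·(3·(12/5)+(8/5))/4³ = 308/125 kN
  M_A = Pab²/L² = 7·(12/5)·(8/5)²/4² = 336/125 kN·m
  R_B = Pa²(a+3b)/L³ = 7·(12/5)²·((12/5)+3·(8/5))/4³ = 567/125 kN
  M_B = -Pa²b/L² = -7·(12/5)²·(8/5)/4² = -504/125 kN·m
Load 2 — applied couple M₀=2 kN·m at a=8/5 m (b=L-a=12/5):
  R_A = 6M₀ab/L³ = 6·2·(8/5)·(12/5)/4³ = 18/25 kN
  M_A = M₀b(2a-b)/L² = 2·(12/5)·(2·(8/5)-(12/5))/4² = 6/25 kN·m
  R_B = -6M₀ab/L³ = -6·2·(8/5)·(12/5)/4³ = -18/25 kN
  M_B = M₀a(2b-a)/L² = 2·(8/5)·(2·(12/5)-(8/5))/4² = 16/25 kN·m
Load 3 — point force P=11 kN at a=1 m (b=L-a=3):
  R_A = Pb²(3a+b)/L³ = 11·3²·(3·1+3)/4³ = 297/32 kN
  M_A = Pab²/L² = 11·1·3²/4² = 99/16 kN·m
  R_B = Pa²(a+3b)/L³ = 11·1²·(1+3·3)/4³ = 55/32 kN
  M_B = -Pa²b/L² = -11·1²·3/4² = -33/16 kN·m
Load 4 — triangular load w₀=11 kN/m (0→w₀ over full span):
  R_A = 3w₀L/20 = 3·11·4/20 = 33/5 kN
  M_A = w₀L²/30 = 11·4²/30 = 88/15 kN·m
  R_B = 7w₀L/20 = 7·11·4/20 = 77/5 kN
  M_B = -w₀L²/20 = -11·4²/20 = -44/5 kN·m
Superposition: R_A = 76261/4000 kN, M_A = 89893/6000 kN·m, R_B = 83739/4000 kN, M_B = -28509/2000 kN·m

R_A = 76261/4000 kN, M_A = 89893/6000 kN·m, R_B = 83739/4000 kN, M_B = -28509/2000 kN·m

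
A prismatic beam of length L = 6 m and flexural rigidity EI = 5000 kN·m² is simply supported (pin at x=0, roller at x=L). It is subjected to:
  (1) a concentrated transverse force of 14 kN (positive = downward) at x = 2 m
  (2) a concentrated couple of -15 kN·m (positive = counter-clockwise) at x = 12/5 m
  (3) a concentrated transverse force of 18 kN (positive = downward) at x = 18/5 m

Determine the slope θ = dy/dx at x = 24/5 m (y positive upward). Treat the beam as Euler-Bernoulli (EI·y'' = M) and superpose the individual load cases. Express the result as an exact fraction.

Load 1 — point force P=14 kN at a=2 m (b=L-a=4):
  θ_1 = -Pa(2L²-6Lx+3x²+a²)/(6LEI)  [x>a] = -14·2·(2·6²-6·6·(24/5)+3·(24/5)²+2²)/(6·6·5000) = 1211/281250 rad
Load 2 — applied couple M₀=-15 kN·m at a=12/5 m (b=L-a=18/5):
  θ_2 = (M₀x²/(2L)-M₀(x-a)+C₁)/EI  [x>a] with C₁=M₀(3b²-L²)/(6L)=-6/5 = ((-15)·(24/5)²/(2·6)-(-15)·((24/5)-(12/5))+(-6/5))/5000 = 3/2500 rad
Load 3 — point force P=18 kN at a=18/5 m (b=L-a=12/5):
  θ_3 = -Pa(2L²-6Lx+3x²+a²)/(6LEI)  [x>a] = -18·(18/5)·(2·6²-6·6·(24/5)+3·(24/5)²+(18/5)²)/(6·6·5000) = 1053/156250 rad
Superposition: θ = Σ θ_i = 34439/2812500 rad ≈ 0.012245 rad

θ(24/5) = 34439/2812500 rad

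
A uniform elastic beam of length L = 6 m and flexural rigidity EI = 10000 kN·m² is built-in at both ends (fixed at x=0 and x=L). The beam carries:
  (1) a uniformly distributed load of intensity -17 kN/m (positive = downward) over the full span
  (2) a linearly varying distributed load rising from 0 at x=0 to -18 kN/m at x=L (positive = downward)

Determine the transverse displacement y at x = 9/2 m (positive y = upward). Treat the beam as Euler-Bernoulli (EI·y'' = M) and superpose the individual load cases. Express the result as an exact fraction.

y(9/2) = 65367/12800000 m

Load 1 — uniform load w=-17 kN/m over full span:
  y_1 = -wx²(L-x)²/(24EI) = -(-17)·(9/2)²·(6-(9/2))²/(24·10000) = 4131/1280000 m
Load 2 — triangular load w₀=-18 kN/m (0→w₀ over full span):
  y_2 = -w₀x²(L-x)²(x+2L)/(120LEI) = -(-18)·(9/2)²·(6-(9/2))²·((9/2)+2·6)/(120·6·10000) = 24057/12800000 m
Superposition: y = Σ y_i = 65367/12800000 m ≈ 0.005107 m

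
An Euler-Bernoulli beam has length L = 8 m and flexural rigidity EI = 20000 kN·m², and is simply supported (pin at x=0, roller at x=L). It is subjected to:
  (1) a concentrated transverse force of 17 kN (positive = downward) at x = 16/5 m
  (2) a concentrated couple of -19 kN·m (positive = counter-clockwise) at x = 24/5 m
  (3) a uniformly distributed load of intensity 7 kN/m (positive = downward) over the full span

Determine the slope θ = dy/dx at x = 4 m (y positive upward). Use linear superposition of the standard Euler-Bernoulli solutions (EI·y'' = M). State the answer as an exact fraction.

θ(4) = 263/7500000 rad

Load 1 — point force P=17 kN at a=16/5 m (b=L-a=24/5):
  θ_1 = -Pa(2L²-6Lx+3x²+a²)/(6LEI)  [x>a] = -17·(16/5)·(2·8²-6·8·4+3·4²+(16/5)²)/(6·8·20000) = 51/156250 rad
Load 2 — applied couple M₀=-19 kN·m at a=24/5 m (b=L-a=16/5):
  θ_2 = (M₀x²/(2L)+C₁)/EI  [x≤a] with C₁=M₀(3b²-L²)/(6L)=988/75 = ((-19)·4²/(2·8)+(988/75))/20000 = -437/1500000 rad
Load 3 — uniform load w=7 kN/m over full span:
  θ_3 = -w(L³-6Lx²+4x³)/(24EI) = -7·(8³-6·8·4²+4·4³)/(24·20000) = 0 rad
Superposition: θ = Σ θ_i = 263/7500000 rad ≈ 0.000035 rad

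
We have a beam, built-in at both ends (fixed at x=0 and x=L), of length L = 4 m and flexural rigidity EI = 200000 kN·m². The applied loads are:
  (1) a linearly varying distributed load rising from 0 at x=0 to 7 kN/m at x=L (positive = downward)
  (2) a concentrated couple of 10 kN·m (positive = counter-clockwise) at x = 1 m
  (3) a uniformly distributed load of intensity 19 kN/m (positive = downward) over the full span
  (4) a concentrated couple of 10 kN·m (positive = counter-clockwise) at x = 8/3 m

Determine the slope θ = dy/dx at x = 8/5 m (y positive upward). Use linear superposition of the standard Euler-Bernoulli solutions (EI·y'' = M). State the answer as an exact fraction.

θ(8/5) = -12011/375000000 rad

Load 1 — triangular load w₀=7 kN/m (0→w₀ over full span):
  θ_1 = -w₀(2x(L-x)(L-2x)(x+2L)+x²(L-x)²)/(120LEI) = -7·(2·(8/5)·(4-(8/5))·(4-2·(8/5))·((8/5)+2·4)+(8/5)²·(4-(8/5))²)/(120·4·200000) = -21/3906250 rad
Load 2 — applied couple M₀=10 kN·m at a=1 m (b=L-a=3):
  θ_2 = (R_Ax²/2 - M_Ax - M₀(x-a))/EI  [x>a] with R_A=45/16, M_A=-15/8 = ((45/16)·(8/5)²/2 - (-15/8)·(8/5) - 10·((8/5)-1))/200000 = 3/1000000 rad
Load 3 — uniform load w=19 kN/m over full span:
  θ_3 = -wx(L-x)(L-2x)/(12EI) = -19·(8/5)·(4-(8/5))·(4-2·(8/5))/(12·200000) = -19/781250 rad
Load 4 — applied couple M₀=10 kN·m at a=8/3 m (b=L-a=4/3):
  θ_4 = (R_Ax²/2 - M_Ax)/EI  [x≤a] with R_A=10/3, M_A=10/3 = ((10/3)·(8/5)²/2 - (10/3)·(8/5))/200000 = -1/187500 rad
Superposition: θ = Σ θ_i = -12011/375000000 rad ≈ -0.000032 rad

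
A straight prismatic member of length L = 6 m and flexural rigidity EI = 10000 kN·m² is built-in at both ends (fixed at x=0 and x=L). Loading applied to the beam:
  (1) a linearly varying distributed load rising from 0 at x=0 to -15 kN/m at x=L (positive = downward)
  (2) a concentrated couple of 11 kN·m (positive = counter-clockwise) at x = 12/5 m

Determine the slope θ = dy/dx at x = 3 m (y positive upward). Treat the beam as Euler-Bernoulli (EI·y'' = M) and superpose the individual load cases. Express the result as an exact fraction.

Load 1 — triangular load w₀=-15 kN/m (0→w₀ over full span):
  θ_1 = -w₀(2x(L-x)(L-2x)(x+2L)+x²(L-x)²)/(120LEI) = -(-15)·(2·3·(6-3)·(6-2·3)·(3+2·6)+3²·(6-3)²)/(120·6·10000) = 27/160000 rad
Load 2 — applied couple M₀=11 kN·m at a=12/5 m (b=L-a=18/5):
  θ_2 = (R_Ax²/2 - M_Ax - M₀(x-a))/EI  [x>a] with R_A=66/25, M_A=33/25 = ((66/25)·3²/2 - (33/25)·3 - 11·(3-(12/5)))/10000 = 33/250000 rad
Superposition: θ = Σ θ_i = 1203/4000000 rad ≈ 0.000301 rad

θ(3) = 1203/4000000 rad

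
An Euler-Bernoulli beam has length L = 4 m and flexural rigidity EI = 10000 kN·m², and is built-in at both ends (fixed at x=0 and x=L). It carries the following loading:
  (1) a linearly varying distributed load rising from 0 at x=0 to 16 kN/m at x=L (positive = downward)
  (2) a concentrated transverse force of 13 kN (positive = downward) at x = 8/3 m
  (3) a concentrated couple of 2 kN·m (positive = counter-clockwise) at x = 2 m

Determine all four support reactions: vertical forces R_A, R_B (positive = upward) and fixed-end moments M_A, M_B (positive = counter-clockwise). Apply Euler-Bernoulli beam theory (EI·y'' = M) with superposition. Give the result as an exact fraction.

Load 1 — triangular load w₀=16 kN/m (0→w₀ over full span):
  R_A = 3w₀L/20 = 3·16·4/20 = 48/5 kN
  M_A = w₀L²/30 = 16·4²/30 = 128/15 kN·m
  R_B = 7w₀L/20 = 7·16·4/20 = 112/5 kN
  M_B = -w₀L²/20 = -16·4²/20 = -64/5 kN·m
Load 2 — point force P=13 kN at a=8/3 m (b=L-a=4/3):
  R_A = Pb²(3a+b)/L³ = 13·(4/3)²·(3·(8/3)+(4/3))/4³ = 91/27 kN
  M_A = Pab²/L² = 13·(8/3)·(4/3)²/4² = 104/27 kN·m
  R_B = Pa²(a+3b)/L³ = 13·(8/3)²·((8/3)+3·(4/3))/4³ = 260/27 kN
  M_B = -Pa²b/L² = -13·(8/3)²·(4/3)/4² = -208/27 kN·m
Load 3 — applied couple M₀=2 kN·m at a=2 m (b=L-a=2):
  R_A = 6M₀ab/L³ = 6·2·2·2/4³ = 3/4 kN
  M_A = M₀b(2a-b)/L² = 2·2·(2·2-2)/4² = 1/2 kN·m
  R_B = -6M₀ab/L³ = -6·2·2·2/4³ = -3/4 kN
  M_B = M₀a(2b-a)/L² = 2·2·(2·2-2)/4² = 1/2 kN·m
Superposition: R_A = 7409/540 kN, M_A = 3479/270 kN·m, R_B = 16891/540 kN, M_B = -5401/270 kN·m

R_A = 7409/540 kN, M_A = 3479/270 kN·m, R_B = 16891/540 kN, M_B = -5401/270 kN·m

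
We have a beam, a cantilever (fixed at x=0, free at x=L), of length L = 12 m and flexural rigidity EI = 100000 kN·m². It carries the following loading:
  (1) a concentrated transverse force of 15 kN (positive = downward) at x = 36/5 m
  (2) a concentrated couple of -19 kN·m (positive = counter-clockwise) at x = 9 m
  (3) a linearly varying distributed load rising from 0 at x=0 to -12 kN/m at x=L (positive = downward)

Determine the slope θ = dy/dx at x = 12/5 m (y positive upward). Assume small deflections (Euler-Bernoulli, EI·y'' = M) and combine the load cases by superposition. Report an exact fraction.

Load 1 — point force P=15 kN at a=36/5 m (b=L-a=24/5):
  θ_1 = -Px(2a-x)/(2EI)  [x≤a] = -15·(12/5)·(2·(36/5)-(12/5))/(2·100000) = -27/12500 rad
Load 2 — applied couple M₀=-19 kN·m at a=9 m (b=L-a=3):
  θ_2 = M₀x/EI  [x≤a] = (-19)·(12/5)/100000 = -57/125000 rad
Load 3 — triangular load w₀=-12 kN/m (0→w₀ over full span):
  θ_3 = (w₀Lx²/4-w₀L²x/3-w₀x⁴/(24L))/EI = ((-12)·12·(12/5)²/4-(-12)·12²·(12/5)/3-(-12)·(12/5)⁴/(24·12))/100000 = 22977/1953125 rad
Superposition: θ = Σ θ_i = 142941/15625000 rad ≈ 0.009148 rad

θ(12/5) = 142941/15625000 rad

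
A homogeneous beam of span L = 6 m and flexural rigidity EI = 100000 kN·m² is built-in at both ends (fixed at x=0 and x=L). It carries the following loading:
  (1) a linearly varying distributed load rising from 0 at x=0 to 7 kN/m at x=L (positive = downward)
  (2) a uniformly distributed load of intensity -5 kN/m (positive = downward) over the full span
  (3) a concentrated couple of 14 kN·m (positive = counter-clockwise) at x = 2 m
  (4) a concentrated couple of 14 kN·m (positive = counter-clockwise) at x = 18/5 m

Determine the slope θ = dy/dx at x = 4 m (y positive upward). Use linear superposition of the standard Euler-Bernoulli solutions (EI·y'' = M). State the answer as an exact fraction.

Load 1 — triangular load w₀=7 kN/m (0→w₀ over full span):
  θ_1 = -w₀(2x(L-x)(L-2x)(x+2L)+x²(L-x)²)/(120LEI) = -7·(2·4·(6-4)·(6-2·4)·(4+2·6)+4²·(6-4)²)/(120·6·100000) = 49/1125000 rad
Load 2 — uniform load w=-5 kN/m over full span:
  θ_2 = -wx(L-x)(L-2x)/(12EI) = -(-5)·4·(6-4)·(6-2·4)/(12·100000) = -1/15000 rad
Load 3 — applied couple M₀=14 kN·m at a=2 m (b=L-a=4):
  θ_3 = (R_Ax²/2 - M_Ax - M₀(x-a))/EI  [x>a] with R_A=28/9, M_A=0 = ((28/9)·4²/2 - 0·4 - 14·(4-2))/100000 = -7/225000 rad
Load 4 — applied couple M₀=14 kN·m at a=18/5 m (b=L-a=12/5):
  θ_4 = (R_Ax²/2 - M_Ax - M₀(x-a))/EI  [x>a] with R_A=84/25, M_A=112/25 = ((84/25)·4²/2 - (112/25)·4 - 14·(4-(18/5)))/100000 = 21/625000 rad
Superposition: θ = Σ θ_i = -29/1406250 rad ≈ -0.000021 rad

θ(4) = -29/1406250 rad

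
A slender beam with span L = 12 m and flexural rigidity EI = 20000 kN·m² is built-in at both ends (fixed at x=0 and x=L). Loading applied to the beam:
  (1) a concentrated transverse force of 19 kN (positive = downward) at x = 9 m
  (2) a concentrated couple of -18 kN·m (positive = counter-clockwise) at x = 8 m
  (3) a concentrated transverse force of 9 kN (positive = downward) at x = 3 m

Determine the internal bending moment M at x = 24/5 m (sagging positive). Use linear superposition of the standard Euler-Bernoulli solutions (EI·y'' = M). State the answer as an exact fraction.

M(24/5) = 201/40 kN·m

Load 1 — point force P=19 kN at a=9 m (b=L-a=3):
  M_1 = Pb²(3a+b)x/L³ - Pab²/L²  [x≤a] = 19·3²·(3·9+3)·(24/5)/12³ - 19·9·3²/12² = 57/16 kN·m
Load 2 — applied couple M₀=-18 kN·m at a=8 m (b=L-a=4):
  M_2 = R_Ax - M_A  [x≤a] with R_A=-2, M_A=-6 = (-2)·(24/5) - (-6) = -18/5 kN·m
Load 3 — point force P=9 kN at a=3 m (b=L-a=9):
  M_3 = Pa²(a+3b)(L-x)/L³ - Pa²b/L²  [x>a] = 9·3²·(3+3·9)·(12-(24/5))/12³ - 9·3²·9/12² = 81/16 kN·m
Superposition: M = Σ M_i = 201/40 kN·m ≈ 5.025000 kN·m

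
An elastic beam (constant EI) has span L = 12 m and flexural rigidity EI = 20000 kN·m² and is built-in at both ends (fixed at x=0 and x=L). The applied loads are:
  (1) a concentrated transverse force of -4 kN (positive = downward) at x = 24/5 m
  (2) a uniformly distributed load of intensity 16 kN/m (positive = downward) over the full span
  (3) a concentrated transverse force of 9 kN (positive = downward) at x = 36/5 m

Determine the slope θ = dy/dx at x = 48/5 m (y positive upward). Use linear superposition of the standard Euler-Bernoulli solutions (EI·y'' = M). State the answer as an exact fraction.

Load 1 — point force P=-4 kN at a=24/5 m (b=L-a=36/5):
  θ_1 = Pa²(L-x)(2bL-(3b+a)(L-x))/(2L³EI)  [x>a] = (-4)·(24/5)²·(12-(48/5))·(2·(36/5)·12-(3·(36/5)+(24/5))·(12-(48/5)))/(2·12³·20000) = -684/1953125 rad
Load 2 — uniform load w=16 kN/m over full span:
  θ_2 = -wx(L-x)(L-2x)/(12EI) = -16·(48/5)·(12-(48/5))·(12-2·(48/5))/(12·20000) = 864/78125 rad
Load 3 — point force P=9 kN at a=36/5 m (b=L-a=24/5):
  θ_3 = Pa²(L-x)(2bL-(3b+a)(L-x))/(2L³EI)  [x>a] = 9·(36/5)²·(12-(48/5))·(2·(24/5)·12-(3·(24/5)+(36/5))·(12-(48/5)))/(2·12³·20000) = 8019/7812500 rad
Superposition: θ = Σ θ_i = 91683/7812500 rad ≈ 0.011735 rad

θ(48/5) = 91683/7812500 rad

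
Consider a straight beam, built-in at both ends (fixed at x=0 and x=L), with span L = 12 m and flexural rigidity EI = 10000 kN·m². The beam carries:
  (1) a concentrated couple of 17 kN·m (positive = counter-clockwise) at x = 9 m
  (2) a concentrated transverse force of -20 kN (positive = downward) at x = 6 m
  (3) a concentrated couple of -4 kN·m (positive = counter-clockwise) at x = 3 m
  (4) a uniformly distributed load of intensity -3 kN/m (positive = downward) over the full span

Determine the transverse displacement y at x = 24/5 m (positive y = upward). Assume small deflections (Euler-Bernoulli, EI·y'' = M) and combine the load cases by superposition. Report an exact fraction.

Load 1 — applied couple M₀=17 kN·m at a=9 m (b=L-a=3):
  y_1 = (R_Ax³/6 - M_Ax²/2)/EI  [x≤a] with R_A=51/32, M_A=85/16 = ((51/32)·(24/5)³/6 - (85/16)·(24/5)²/2)/10000 = -1989/625000 m
Load 2 — point force P=-20 kN at a=6 m (b=L-a=6):
  y_2 = -Pb²x²(3aL-(3a+b)x)/(6L³EI)  [x≤a] = -(-20)·6²·(24/5)²·(3·6·12-(3·6+6)·(24/5))/(6·12³·10000) = 252/15625 m
Load 3 — applied couple M₀=-4 kN·m at a=3 m (b=L-a=9):
  y_3 = (R_Ax³/6 - M_Ax²/2 - M₀(x-a)²/2)/EI  [x>a] with R_A=-3/8, M_A=3/4 = ((-3/8)·(24/5)³/6 - (3/4)·(24/5)²/2 - (-4)·((24/5)-3)²/2)/10000 = -567/625000 m
Load 4 — uniform load w=-3 kN/m over full span:
  y_4 = -wx²(L-x)²/(24EI) = -(-3)·(24/5)²·(12-(24/5))²/(24·10000) = 5832/390625 m
Superposition: y = Σ y_i = 21069/781250 m ≈ 0.026968 m

y(24/5) = 21069/781250 m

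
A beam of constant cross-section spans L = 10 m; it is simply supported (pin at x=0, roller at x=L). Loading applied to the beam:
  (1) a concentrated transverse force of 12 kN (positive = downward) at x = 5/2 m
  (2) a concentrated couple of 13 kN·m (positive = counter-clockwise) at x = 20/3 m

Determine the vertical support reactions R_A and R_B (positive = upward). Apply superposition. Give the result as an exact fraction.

R_A = 103/10 kN, R_B = 17/10 kN

Load 1 — point force P=12 kN at a=5/2 m (b=L-a=15/2):
  R_A = Pb/L = 12·(15/2)/10 = 9 kN
  R_B = Pa/L = 12·(5/2)/10 = 3 kN
Load 2 — applied couple M₀=13 kN·m at a=20/3 m (b=L-a=10/3):
  R_A = M₀/L = 13/10 kN
  R_B = -M₀/L = -13/10 kN
Superposition: R_A = 103/10 kN, R_B = 17/10 kN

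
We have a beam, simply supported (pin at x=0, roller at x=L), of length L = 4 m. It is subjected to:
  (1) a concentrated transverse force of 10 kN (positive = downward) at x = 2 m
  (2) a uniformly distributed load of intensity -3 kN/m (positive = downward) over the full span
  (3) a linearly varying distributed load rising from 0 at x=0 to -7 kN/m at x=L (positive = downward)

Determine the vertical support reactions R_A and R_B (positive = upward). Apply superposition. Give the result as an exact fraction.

Load 1 — point force P=10 kN at a=2 m (b=L-a=2):
  R_A = Pb/L = 10·2/4 = 5 kN
  R_B = Pa/L = 10·2/4 = 5 kN
Load 2 — uniform load w=-3 kN/m over full span:
  R_A = wL/2 = (-3)·4/2 = -6 kN
  R_B = wL/2 = (-3)·4/2 = -6 kN
Load 3 — triangular load w₀=-7 kN/m (0→w₀ over full span):
  R_A = w₀L/6 = (-7)·4/6 = -14/3 kN
  R_B = w₀L/3 = (-7)·4/3 = -28/3 kN
Superposition: R_A = -17/3 kN, R_B = -31/3 kN

R_A = -17/3 kN, R_B = -31/3 kN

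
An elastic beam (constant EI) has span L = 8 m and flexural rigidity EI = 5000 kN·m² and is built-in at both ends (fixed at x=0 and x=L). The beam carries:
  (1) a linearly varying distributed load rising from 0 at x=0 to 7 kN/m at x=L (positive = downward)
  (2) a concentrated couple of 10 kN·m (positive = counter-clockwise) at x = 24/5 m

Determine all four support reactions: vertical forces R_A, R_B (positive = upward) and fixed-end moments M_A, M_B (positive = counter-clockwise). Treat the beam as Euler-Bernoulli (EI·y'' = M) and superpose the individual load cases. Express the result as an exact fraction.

R_A = 51/5 kN, M_A = 272/15 kN·m, R_B = 89/5 kN, M_B = -106/5 kN·m

Load 1 — triangular load w₀=7 kN/m (0→w₀ over full span):
  R_A = 3w₀L/20 = 3·7·8/20 = 42/5 kN
  M_A = w₀L²/30 = 7·8²/30 = 224/15 kN·m
  R_B = 7w₀L/20 = 7·7·8/20 = 98/5 kN
  M_B = -w₀L²/20 = -7·8²/20 = -112/5 kN·m
Load 2 — applied couple M₀=10 kN·m at a=24/5 m (b=L-a=16/5):
  R_A = 6M₀ab/L³ = 6·10·(24/5)·(16/5)/8³ = 9/5 kN
  M_A = M₀b(2a-b)/L² = 10·(16/5)·(2·(24/5)-(16/5))/8² = 16/5 kN·m
  R_B = -6M₀ab/L³ = -6·10·(24/5)·(16/5)/8³ = -9/5 kN
  M_B = M₀a(2b-a)/L² = 10·(24/5)·(2·(16/5)-(24/5))/8² = 6/5 kN·m
Superposition: R_A = 51/5 kN, M_A = 272/15 kN·m, R_B = 89/5 kN, M_B = -106/5 kN·m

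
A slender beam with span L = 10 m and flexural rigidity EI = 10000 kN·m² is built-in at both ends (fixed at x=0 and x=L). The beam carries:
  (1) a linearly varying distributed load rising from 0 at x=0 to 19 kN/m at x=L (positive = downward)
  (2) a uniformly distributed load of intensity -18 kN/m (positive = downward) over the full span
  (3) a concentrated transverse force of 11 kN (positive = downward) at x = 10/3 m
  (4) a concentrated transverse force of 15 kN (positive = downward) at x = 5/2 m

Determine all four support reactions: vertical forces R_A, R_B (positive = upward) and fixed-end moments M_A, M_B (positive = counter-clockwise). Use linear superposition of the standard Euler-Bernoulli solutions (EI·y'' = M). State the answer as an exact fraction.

R_A = -35161/864 kN, M_A = -42575/864 kN·m, R_B = -15815/864 kN, M_B = 34405/864 kN·m

Load 1 — triangular load w₀=19 kN/m (0→w₀ over full span):
  R_A = 3w₀L/20 = 3·19·10/20 = 57/2 kN
  M_A = w₀L²/30 = 19·10²/30 = 190/3 kN·m
  R_B = 7w₀L/20 = 7·19·10/20 = 133/2 kN
  M_B = -w₀L²/20 = -19·10²/20 = -95 kN·m
Load 2 — uniform load w=-18 kN/m over full span:
  R_A = wL/2 = (-18)·10/2 = -90 kN
  M_A = wL²/12 = (-18)·10²/12 = -150 kN·m
  R_B = wL/2 = (-18)·10/2 = -90 kN
  M_B = -wL²/12 = -(-18)·10²/12 = 150 kN·m
Load 3 — point force P=11 kN at a=10/3 m (b=L-a=20/3):
  R_A = Pb²(3a+b)/L³ = 11·(20/3)²·(3·(10/3)+(20/3))/10³ = 220/27 kN
  M_A = Pab²/L² = 11·(10/3)·(20/3)²/10² = 440/27 kN·m
  R_B = Pa²(a+3b)/L³ = 11·(10/3)²·((10/3)+3·(20/3))/10³ = 77/27 kN
  M_B = -Pa²b/L² = -11·(10/3)²·(20/3)/10² = -220/27 kN·m
Load 4 — point force P=15 kN at a=5/2 m (b=L-a=15/2):
  R_A = Pb²(3a+b)/L³ = 15·(15/2)²·(3·(5/2)+(15/2))/10³ = 405/32 kN
  M_A = Pab²/L² = 15·(5/2)·(15/2)²/10² = 675/32 kN·m
  R_B = Pa²(a+3b)/L³ = 15·(5/2)²·((5/2)+3·(15/2))/10³ = 75/32 kN
  M_B = -Pa²b/L² = -15·(5/2)²·(15/2)/10² = -225/32 kN·m
Superposition: R_A = -35161/864 kN, M_A = -42575/864 kN·m, R_B = -15815/864 kN, M_B = 34405/864 kN·m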